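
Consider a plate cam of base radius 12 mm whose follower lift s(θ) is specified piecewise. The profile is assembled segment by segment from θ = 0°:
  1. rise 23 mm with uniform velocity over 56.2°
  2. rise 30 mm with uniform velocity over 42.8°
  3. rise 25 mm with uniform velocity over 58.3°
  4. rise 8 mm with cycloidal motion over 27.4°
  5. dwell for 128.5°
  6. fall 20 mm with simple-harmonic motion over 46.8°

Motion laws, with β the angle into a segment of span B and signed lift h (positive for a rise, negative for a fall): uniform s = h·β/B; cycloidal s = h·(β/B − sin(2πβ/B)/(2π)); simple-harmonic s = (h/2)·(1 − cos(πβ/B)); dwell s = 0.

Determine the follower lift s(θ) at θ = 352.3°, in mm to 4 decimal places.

seg 1 [0°–56.2°] uniform, h=23: full span → s += 23 → s = 23.0000
seg 2 [56.2°–99°] uniform, h=30: full span → s += 30 → s = 53.0000
seg 3 [99°–157.3°] uniform, h=25: full span → s += 25 → s = 78.0000
seg 4 [157.3°–184.7°] cycloidal, h=8: full span → s += 8 → s = 86.0000
seg 5 [184.7°–313.2°] dwell: s stays 86.0000
seg 6 [313.2°–360°] simple-harmonic, h=-20: θ=352.3° here. β=39.1, B=46.8. -20/2·(1 − cos(π·0.8355)) = -18.6936 → s = 67.3064

67.3064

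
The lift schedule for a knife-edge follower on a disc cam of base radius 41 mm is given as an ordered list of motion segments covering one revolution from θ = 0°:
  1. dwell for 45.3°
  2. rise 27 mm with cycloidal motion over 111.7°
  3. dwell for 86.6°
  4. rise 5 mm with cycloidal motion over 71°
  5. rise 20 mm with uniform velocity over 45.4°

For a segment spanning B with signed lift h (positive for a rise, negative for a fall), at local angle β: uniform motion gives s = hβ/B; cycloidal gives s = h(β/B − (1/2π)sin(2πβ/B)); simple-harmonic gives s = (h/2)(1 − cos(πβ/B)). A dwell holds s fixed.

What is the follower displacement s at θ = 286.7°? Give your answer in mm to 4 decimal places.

seg 1 [0°–45.3°] dwell: s stays 0.0000
seg 2 [45.3°–157°] cycloidal, h=27: full span → s += 27 → s = 27.0000
seg 3 [157°–243.6°] dwell: s stays 27.0000
seg 4 [243.6°–314.6°] cycloidal, h=5: θ=286.7° here. β=43.1, B=71. 5·(0.6070 − sin(2π·0.6070)/(2π)) = 3.5310 → s = 30.5310

30.5310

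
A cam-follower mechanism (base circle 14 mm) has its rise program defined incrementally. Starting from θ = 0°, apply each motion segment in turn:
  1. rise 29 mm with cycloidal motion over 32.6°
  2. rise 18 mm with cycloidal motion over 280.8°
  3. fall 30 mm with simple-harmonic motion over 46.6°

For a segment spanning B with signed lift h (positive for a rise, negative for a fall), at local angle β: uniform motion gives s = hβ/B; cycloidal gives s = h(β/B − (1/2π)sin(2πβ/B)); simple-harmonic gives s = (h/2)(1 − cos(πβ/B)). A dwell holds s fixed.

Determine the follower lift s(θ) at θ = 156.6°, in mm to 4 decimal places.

seg 1 [0°–32.6°] cycloidal, h=29: full span → s += 29 → s = 29.0000
seg 2 [32.6°–313.4°] cycloidal, h=18: θ=156.6° here. β=124, B=280.8. 18·(0.4416 − sin(2π·0.4416)/(2π)) = 6.9209 → s = 35.9209

35.9209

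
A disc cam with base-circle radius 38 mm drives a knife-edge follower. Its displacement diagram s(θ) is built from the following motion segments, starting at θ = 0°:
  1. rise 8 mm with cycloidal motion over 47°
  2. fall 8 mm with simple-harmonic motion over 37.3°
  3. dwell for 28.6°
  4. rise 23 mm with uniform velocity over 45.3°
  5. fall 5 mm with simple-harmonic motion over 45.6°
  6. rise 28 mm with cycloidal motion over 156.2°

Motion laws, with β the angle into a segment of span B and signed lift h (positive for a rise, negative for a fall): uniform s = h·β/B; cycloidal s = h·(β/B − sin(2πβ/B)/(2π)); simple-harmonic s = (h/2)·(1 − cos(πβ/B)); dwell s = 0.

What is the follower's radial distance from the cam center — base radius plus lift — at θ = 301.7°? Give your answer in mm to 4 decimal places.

seg 1 [0°–47°] cycloidal, h=8: full span → s += 8 → s = 8.0000
seg 2 [47°–84.3°] simple-harmonic, h=-8: full span → s += -8 → s = 0.0000
seg 3 [84.3°–112.9°] dwell: s stays 0.0000
seg 4 [112.9°–158.2°] uniform, h=23: full span → s += 23 → s = 23.0000
seg 5 [158.2°–203.8°] simple-harmonic, h=-5: full span → s += -5 → s = 18.0000
seg 6 [203.8°–360°] cycloidal, h=28: θ=301.7° here. β=97.9, B=156.2. 28·(0.6268 − sin(2π·0.6268)/(2π)) = 20.7351 → s = 38.7351
radial distance = base radius + s = 38 + 38.7351 = 76.7351

76.7351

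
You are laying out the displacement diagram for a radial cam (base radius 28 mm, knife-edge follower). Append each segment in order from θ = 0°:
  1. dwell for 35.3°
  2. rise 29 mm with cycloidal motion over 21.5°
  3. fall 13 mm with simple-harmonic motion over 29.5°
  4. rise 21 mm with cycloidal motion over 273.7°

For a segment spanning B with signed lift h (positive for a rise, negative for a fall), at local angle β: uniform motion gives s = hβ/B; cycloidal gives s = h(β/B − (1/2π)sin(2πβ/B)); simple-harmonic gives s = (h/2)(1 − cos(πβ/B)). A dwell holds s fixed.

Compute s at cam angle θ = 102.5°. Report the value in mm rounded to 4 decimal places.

seg 1 [0°–35.3°] dwell: s stays 0.0000
seg 2 [35.3°–56.8°] cycloidal, h=29: full span → s += 29 → s = 29.0000
seg 3 [56.8°–86.3°] simple-harmonic, h=-13: full span → s += -13 → s = 16.0000
seg 4 [86.3°–360°] cycloidal, h=21: θ=102.5° here. β=16.2, B=273.7. 21·(0.0592 − sin(2π·0.0592)/(2π)) = 0.0285 → s = 16.0285

16.0285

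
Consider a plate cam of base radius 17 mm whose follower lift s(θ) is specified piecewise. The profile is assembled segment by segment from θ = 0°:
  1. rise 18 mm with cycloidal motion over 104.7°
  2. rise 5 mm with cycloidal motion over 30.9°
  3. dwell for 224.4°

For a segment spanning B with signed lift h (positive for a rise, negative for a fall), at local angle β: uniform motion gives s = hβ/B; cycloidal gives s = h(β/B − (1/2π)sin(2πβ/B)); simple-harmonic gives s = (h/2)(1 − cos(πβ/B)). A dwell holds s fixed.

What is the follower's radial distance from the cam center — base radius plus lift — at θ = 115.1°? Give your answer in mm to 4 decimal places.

seg 1 [0°–104.7°] cycloidal, h=18: full span → s += 18 → s = 18.0000
seg 2 [104.7°–135.6°] cycloidal, h=5: θ=115.1° here. β=10.4, B=30.9. 5·(0.3366 − sin(2π·0.3366)/(2π)) = 1.0019 → s = 19.0019
radial distance = base radius + s = 17 + 19.0019 = 36.0019

36.0019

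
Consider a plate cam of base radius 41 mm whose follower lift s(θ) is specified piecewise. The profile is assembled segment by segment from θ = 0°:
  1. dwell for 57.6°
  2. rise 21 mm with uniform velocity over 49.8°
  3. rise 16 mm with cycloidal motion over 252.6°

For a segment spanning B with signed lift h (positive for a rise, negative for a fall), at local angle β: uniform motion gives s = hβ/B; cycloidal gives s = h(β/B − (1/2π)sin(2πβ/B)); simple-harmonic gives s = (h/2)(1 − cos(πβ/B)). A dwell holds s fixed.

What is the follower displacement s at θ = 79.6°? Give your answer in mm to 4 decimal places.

seg 1 [0°–57.6°] dwell: s stays 0.0000
seg 2 [57.6°–107.4°] uniform, h=21: θ=79.6° here. β=22, B=49.8. 21·22/49.8 = 9.2771 → s = 9.2771

9.2771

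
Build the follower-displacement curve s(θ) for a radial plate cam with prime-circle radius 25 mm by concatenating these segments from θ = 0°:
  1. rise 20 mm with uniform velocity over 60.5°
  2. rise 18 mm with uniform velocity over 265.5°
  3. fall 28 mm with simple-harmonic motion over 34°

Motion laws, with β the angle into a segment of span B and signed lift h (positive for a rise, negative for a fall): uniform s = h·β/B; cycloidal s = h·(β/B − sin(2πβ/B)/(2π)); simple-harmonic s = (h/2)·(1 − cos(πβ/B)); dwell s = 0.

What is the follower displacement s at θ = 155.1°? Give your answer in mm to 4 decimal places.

seg 1 [0°–60.5°] uniform, h=20: full span → s += 20 → s = 20.0000
seg 2 [60.5°–326°] uniform, h=18: θ=155.1° here. β=94.6, B=265.5. 18·94.6/265.5 = 6.4136 → s = 26.4136

26.4136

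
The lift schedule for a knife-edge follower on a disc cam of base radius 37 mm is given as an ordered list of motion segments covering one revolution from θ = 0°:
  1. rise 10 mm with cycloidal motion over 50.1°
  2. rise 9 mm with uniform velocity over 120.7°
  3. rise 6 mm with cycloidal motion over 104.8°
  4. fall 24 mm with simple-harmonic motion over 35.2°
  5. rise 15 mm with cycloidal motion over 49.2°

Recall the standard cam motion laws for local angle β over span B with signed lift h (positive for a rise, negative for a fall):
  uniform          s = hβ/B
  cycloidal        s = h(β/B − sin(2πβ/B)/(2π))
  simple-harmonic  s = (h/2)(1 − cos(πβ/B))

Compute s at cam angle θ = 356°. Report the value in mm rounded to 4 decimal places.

seg 1 [0°–50.1°] cycloidal, h=10: full span → s += 10 → s = 10.0000
seg 2 [50.1°–170.8°] uniform, h=9: full span → s += 9 → s = 19.0000
seg 3 [170.8°–275.6°] cycloidal, h=6: full span → s += 6 → s = 25.0000
seg 4 [275.6°–310.8°] simple-harmonic, h=-24: full span → s += -24 → s = 1.0000
seg 5 [310.8°–360°] cycloidal, h=15: θ=356° here. β=45.2, B=49.2. 15·(0.9187 − sin(2π·0.9187)/(2π)) = 14.9477 → s = 15.9477

15.9477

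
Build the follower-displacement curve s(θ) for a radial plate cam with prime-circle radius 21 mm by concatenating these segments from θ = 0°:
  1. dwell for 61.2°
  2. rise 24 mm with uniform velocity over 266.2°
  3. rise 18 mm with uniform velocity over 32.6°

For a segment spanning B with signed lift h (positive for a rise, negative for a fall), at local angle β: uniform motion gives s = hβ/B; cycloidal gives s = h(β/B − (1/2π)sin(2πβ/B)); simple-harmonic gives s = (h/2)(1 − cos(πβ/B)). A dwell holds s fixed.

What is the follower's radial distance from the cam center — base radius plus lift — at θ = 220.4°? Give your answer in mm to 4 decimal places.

seg 1 [0°–61.2°] dwell: s stays 0.0000
seg 2 [61.2°–327.4°] uniform, h=24: θ=220.4° here. β=159.2, B=266.2. 24·159.2/266.2 = 14.3531 → s = 14.3531
radial distance = base radius + s = 21 + 14.3531 = 35.3531

35.3531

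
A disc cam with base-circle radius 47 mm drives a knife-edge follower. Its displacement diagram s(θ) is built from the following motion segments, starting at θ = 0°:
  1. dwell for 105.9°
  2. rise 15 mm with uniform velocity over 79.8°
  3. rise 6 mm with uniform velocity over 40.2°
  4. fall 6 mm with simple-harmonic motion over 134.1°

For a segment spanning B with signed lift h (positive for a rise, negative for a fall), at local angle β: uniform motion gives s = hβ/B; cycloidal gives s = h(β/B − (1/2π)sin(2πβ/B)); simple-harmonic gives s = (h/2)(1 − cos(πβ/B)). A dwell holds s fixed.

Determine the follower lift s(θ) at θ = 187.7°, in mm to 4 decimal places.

seg 1 [0°–105.9°] dwell: s stays 0.0000
seg 2 [105.9°–185.7°] uniform, h=15: full span → s += 15 → s = 15.0000
seg 3 [185.7°–225.9°] uniform, h=6: θ=187.7° here. β=2, B=40.2. 6·2/40.2 = 0.2985 → s = 15.2985

15.2985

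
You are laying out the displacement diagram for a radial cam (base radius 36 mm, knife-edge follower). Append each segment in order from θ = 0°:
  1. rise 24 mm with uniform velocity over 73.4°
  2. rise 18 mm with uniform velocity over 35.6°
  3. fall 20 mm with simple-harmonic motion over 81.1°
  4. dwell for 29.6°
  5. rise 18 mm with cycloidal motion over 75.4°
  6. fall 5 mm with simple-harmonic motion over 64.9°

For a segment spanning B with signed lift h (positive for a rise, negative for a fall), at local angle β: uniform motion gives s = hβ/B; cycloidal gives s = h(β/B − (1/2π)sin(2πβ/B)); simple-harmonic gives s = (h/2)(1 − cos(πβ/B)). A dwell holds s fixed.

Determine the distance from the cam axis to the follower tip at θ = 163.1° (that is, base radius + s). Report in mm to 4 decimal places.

seg 1 [0°–73.4°] uniform, h=24: full span → s += 24 → s = 24.0000
seg 2 [73.4°–109°] uniform, h=18: full span → s += 18 → s = 42.0000
seg 3 [109°–190.1°] simple-harmonic, h=-20: θ=163.1° here. β=54.1, B=81.1. -20/2·(1 − cos(π·0.6671)) = -15.0112 → s = 26.9888
radial distance = base radius + s = 36 + 26.9888 = 62.9888

62.9888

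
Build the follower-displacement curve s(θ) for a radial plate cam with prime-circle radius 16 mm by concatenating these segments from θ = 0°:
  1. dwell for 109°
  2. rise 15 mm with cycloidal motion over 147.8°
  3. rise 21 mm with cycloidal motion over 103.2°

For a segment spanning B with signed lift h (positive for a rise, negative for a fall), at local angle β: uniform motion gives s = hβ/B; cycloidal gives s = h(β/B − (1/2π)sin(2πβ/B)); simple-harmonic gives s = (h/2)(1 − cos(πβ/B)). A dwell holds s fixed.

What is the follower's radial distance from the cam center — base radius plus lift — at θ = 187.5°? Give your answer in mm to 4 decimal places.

seg 1 [0°–109°] dwell: s stays 0.0000
seg 2 [109°–256.8°] cycloidal, h=15: θ=187.5° here. β=78.5, B=147.8. 15·(0.5311 − sin(2π·0.5311)/(2π)) = 8.4307 → s = 8.4307
radial distance = base radius + s = 16 + 8.4307 = 24.4307

24.4307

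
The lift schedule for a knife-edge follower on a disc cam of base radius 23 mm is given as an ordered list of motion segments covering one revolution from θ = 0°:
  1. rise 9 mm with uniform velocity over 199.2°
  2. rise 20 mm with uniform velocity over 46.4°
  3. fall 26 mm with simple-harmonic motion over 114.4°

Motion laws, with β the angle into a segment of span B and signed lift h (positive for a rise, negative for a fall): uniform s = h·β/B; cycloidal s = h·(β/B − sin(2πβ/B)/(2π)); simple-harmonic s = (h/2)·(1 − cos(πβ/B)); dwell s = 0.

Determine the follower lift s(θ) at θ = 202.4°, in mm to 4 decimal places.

seg 1 [0°–199.2°] uniform, h=9: full span → s += 9 → s = 9.0000
seg 2 [199.2°–245.6°] uniform, h=20: θ=202.4° here. β=3.2, B=46.4. 20·3.2/46.4 = 1.3793 → s = 10.3793

10.3793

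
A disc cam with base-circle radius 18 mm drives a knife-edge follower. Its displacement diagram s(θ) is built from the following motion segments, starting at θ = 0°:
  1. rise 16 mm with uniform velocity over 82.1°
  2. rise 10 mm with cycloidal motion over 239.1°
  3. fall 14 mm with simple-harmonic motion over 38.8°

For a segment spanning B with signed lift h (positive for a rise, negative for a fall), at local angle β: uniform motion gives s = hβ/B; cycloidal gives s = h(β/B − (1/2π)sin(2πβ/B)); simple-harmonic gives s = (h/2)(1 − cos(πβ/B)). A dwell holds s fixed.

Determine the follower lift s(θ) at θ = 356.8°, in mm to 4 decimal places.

seg 1 [0°–82.1°] uniform, h=16: full span → s += 16 → s = 16.0000
seg 2 [82.1°–321.2°] cycloidal, h=10: full span → s += 10 → s = 26.0000
seg 3 [321.2°–360°] simple-harmonic, h=-14: θ=356.8° here. β=35.6, B=38.8. -14/2·(1 − cos(π·0.9175)) = -13.7663 → s = 12.2337

12.2337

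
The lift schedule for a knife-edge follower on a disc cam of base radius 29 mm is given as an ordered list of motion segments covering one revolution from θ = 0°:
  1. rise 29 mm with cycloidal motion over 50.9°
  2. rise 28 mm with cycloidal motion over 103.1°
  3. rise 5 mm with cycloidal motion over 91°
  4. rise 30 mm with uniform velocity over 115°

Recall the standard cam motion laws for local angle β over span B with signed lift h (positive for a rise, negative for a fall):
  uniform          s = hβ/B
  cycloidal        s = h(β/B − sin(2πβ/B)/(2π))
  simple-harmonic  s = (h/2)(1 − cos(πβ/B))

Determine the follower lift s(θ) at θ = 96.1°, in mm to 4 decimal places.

seg 1 [0°–50.9°] cycloidal, h=29: full span → s += 29 → s = 29.0000
seg 2 [50.9°–154°] cycloidal, h=28: θ=96.1° here. β=45.2, B=103.1. 28·(0.4384 − sin(2π·0.4384)/(2π)) = 10.5936 → s = 39.5936

39.5936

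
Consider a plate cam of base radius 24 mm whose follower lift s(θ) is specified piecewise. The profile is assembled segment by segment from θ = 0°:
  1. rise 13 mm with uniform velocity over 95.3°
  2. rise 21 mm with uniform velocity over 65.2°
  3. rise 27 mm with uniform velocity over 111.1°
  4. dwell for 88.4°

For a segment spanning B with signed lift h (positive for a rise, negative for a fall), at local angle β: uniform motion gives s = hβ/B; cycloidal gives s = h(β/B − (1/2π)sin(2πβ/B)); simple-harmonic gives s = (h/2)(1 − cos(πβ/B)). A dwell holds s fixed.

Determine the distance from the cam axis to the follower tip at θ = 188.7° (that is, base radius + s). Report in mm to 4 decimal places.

seg 1 [0°–95.3°] uniform, h=13: full span → s += 13 → s = 13.0000
seg 2 [95.3°–160.5°] uniform, h=21: full span → s += 21 → s = 34.0000
seg 3 [160.5°–271.6°] uniform, h=27: θ=188.7° here. β=28.2, B=111.1. 27·28.2/111.1 = 6.8533 → s = 40.8533
radial distance = base radius + s = 24 + 40.8533 = 64.8533

64.8533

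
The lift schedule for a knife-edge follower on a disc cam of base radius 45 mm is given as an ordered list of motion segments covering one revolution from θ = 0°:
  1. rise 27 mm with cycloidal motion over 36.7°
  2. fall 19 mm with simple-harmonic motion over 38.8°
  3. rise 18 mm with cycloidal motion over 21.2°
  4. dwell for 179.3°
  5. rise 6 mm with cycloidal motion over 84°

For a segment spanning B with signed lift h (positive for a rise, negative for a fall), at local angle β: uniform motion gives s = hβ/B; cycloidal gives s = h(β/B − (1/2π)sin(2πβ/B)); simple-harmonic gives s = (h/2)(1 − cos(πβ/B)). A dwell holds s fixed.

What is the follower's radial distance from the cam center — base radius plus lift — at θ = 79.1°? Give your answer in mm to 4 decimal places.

seg 1 [0°–36.7°] cycloidal, h=27: full span → s += 27 → s = 27.0000
seg 2 [36.7°–75.5°] simple-harmonic, h=-19: full span → s += -19 → s = 8.0000
seg 3 [75.5°–96.7°] cycloidal, h=18: θ=79.1° here. β=3.6, B=21.2. 18·(0.1698 − sin(2π·0.1698)/(2π)) = 0.5478 → s = 8.5478
radial distance = base radius + s = 45 + 8.5478 = 53.5478

53.5478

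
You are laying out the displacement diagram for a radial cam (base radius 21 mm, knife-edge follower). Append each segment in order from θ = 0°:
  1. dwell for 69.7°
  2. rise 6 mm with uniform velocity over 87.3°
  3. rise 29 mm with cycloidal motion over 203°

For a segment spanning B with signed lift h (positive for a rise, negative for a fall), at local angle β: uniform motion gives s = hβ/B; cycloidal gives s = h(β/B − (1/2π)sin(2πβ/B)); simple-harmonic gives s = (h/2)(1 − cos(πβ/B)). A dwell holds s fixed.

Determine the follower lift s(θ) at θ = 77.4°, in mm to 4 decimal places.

seg 1 [0°–69.7°] dwell: s stays 0.0000
seg 2 [69.7°–157°] uniform, h=6: θ=77.4° here. β=7.7, B=87.3. 6·7.7/87.3 = 0.5292 → s = 0.5292

0.5292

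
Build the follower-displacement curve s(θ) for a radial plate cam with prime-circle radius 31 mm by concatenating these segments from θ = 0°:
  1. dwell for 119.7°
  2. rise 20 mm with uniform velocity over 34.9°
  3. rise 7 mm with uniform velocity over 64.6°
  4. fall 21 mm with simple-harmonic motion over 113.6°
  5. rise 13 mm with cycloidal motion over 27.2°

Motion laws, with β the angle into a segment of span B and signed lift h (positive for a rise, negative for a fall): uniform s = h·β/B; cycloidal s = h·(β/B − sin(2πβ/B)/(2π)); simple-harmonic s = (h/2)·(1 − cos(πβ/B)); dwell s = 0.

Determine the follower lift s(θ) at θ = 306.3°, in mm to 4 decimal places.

seg 1 [0°–119.7°] dwell: s stays 0.0000
seg 2 [119.7°–154.6°] uniform, h=20: full span → s += 20 → s = 20.0000
seg 3 [154.6°–219.2°] uniform, h=7: full span → s += 7 → s = 27.0000
seg 4 [219.2°–332.8°] simple-harmonic, h=-21: θ=306.3° here. β=87.1, B=113.6. -21/2·(1 − cos(π·0.7667)) = -18.3043 → s = 8.6957

8.6957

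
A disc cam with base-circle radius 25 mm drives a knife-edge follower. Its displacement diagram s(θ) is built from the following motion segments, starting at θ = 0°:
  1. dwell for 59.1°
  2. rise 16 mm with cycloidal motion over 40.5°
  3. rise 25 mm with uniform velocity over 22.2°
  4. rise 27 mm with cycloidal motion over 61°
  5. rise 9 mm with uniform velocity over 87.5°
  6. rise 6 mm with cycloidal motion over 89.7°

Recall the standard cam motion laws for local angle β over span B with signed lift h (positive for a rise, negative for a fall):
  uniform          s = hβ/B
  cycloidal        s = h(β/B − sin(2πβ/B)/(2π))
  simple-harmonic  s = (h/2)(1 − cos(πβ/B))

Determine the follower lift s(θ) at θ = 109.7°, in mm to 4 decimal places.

seg 1 [0°–59.1°] dwell: s stays 0.0000
seg 2 [59.1°–99.6°] cycloidal, h=16: full span → s += 16 → s = 16.0000
seg 3 [99.6°–121.8°] uniform, h=25: θ=109.7° here. β=10.1, B=22.2. 25·10.1/22.2 = 11.3739 → s = 27.3739

27.3739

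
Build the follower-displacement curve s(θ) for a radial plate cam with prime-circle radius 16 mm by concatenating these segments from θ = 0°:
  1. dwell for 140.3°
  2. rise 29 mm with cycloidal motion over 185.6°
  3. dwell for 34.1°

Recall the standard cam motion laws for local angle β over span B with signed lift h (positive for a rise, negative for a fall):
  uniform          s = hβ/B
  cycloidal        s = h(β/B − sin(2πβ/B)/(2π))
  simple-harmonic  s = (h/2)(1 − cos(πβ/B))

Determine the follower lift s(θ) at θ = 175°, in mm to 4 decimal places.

seg 1 [0°–140.3°] dwell: s stays 0.0000
seg 2 [140.3°–325.9°] cycloidal, h=29: θ=175° here. β=34.7, B=185.6. 29·(0.1870 − sin(2π·0.1870)/(2π)) = 1.1637 → s = 1.1637

1.1637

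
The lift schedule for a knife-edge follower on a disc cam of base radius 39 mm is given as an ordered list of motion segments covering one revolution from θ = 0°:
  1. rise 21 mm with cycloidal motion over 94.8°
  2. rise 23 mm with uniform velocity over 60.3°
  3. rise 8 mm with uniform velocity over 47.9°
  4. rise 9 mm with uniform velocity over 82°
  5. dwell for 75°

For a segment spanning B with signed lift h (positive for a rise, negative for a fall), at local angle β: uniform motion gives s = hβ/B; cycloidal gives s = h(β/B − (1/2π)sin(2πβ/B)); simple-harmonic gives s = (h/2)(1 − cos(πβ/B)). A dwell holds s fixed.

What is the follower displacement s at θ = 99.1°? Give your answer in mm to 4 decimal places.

seg 1 [0°–94.8°] cycloidal, h=21: full span → s += 21 → s = 21.0000
seg 2 [94.8°–155.1°] uniform, h=23: θ=99.1° here. β=4.3, B=60.3. 23·4.3/60.3 = 1.6401 → s = 22.6401

22.6401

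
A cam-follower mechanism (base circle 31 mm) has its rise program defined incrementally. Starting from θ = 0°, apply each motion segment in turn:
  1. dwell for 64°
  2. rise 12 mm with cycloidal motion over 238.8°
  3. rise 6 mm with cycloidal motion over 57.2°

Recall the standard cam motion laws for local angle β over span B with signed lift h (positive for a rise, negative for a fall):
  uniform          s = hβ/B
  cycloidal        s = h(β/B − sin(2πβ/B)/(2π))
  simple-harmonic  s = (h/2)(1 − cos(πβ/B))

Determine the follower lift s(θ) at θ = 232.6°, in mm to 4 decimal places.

seg 1 [0°–64°] dwell: s stays 0.0000
seg 2 [64°–302.8°] cycloidal, h=12: θ=232.6° here. β=168.6, B=238.8. 12·(0.7060 − sin(2π·0.7060)/(2π)) = 10.3098 → s = 10.3098

10.3098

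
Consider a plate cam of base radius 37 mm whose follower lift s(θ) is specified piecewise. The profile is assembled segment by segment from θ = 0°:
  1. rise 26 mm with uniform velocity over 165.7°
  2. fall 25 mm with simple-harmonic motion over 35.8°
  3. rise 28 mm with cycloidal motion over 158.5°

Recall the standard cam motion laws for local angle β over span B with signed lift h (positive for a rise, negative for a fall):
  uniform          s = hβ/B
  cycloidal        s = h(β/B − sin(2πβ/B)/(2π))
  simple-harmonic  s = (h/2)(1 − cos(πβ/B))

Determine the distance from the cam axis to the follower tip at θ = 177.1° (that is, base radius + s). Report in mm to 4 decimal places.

seg 1 [0°–165.7°] uniform, h=26: full span → s += 26 → s = 26.0000
seg 2 [165.7°–201.5°] simple-harmonic, h=-25: θ=177.1° here. β=11.4, B=35.8. -25/2·(1 − cos(π·0.3184)) = -5.7504 → s = 20.2496
radial distance = base radius + s = 37 + 20.2496 = 57.2496

57.2496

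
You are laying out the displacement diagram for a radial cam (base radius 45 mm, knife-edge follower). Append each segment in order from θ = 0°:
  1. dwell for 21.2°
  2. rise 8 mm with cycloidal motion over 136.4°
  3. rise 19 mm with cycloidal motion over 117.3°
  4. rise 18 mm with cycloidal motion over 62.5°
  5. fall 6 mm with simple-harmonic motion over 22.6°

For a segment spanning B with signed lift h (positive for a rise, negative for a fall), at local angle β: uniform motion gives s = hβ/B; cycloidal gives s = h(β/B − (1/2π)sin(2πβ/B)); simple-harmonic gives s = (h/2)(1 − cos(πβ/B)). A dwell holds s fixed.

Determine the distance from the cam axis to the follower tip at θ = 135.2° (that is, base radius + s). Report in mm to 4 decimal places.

seg 1 [0°–21.2°] dwell: s stays 0.0000
seg 2 [21.2°–157.6°] cycloidal, h=8: θ=135.2° here. β=114, B=136.4. 8·(0.8358 − sin(2π·0.8358)/(2π)) = 7.7790 → s = 7.7790
radial distance = base radius + s = 45 + 7.7790 = 52.7790

52.7790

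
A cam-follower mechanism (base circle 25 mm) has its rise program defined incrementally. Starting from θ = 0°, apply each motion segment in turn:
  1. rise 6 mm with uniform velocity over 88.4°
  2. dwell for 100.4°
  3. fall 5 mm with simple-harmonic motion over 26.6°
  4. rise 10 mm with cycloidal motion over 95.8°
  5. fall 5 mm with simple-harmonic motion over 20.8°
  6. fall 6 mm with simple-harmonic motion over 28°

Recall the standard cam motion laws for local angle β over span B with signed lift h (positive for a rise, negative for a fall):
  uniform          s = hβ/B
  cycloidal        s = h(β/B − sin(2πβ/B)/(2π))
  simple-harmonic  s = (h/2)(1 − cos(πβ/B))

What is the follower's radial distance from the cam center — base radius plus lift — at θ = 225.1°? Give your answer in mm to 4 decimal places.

seg 1 [0°–88.4°] uniform, h=6: full span → s += 6 → s = 6.0000
seg 2 [88.4°–188.8°] dwell: s stays 6.0000
seg 3 [188.8°–215.4°] simple-harmonic, h=-5: full span → s += -5 → s = 1.0000
seg 4 [215.4°–311.2°] cycloidal, h=10: θ=225.1° here. β=9.7, B=95.8. 10·(0.1013 − sin(2π·0.1013)/(2π)) = 0.0669 → s = 1.0669
radial distance = base radius + s = 25 + 1.0669 = 26.0669

26.0669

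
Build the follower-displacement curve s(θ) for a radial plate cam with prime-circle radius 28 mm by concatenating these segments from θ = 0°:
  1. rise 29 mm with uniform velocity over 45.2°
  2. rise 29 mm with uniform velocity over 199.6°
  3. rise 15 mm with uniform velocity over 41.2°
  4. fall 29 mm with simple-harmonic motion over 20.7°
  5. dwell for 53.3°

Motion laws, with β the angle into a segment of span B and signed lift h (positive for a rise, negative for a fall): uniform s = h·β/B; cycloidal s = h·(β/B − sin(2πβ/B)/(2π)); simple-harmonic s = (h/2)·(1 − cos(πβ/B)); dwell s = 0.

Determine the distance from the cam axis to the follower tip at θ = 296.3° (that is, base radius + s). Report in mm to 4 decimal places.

seg 1 [0°–45.2°] uniform, h=29: full span → s += 29 → s = 29.0000
seg 2 [45.2°–244.8°] uniform, h=29: full span → s += 29 → s = 58.0000
seg 3 [244.8°–286°] uniform, h=15: full span → s += 15 → s = 73.0000
seg 4 [286°–306.7°] simple-harmonic, h=-29: θ=296.3° here. β=10.3, B=20.7. -29/2·(1 − cos(π·0.4976)) = -14.3900 → s = 58.6100
radial distance = base radius + s = 28 + 58.6100 = 86.6100

86.6100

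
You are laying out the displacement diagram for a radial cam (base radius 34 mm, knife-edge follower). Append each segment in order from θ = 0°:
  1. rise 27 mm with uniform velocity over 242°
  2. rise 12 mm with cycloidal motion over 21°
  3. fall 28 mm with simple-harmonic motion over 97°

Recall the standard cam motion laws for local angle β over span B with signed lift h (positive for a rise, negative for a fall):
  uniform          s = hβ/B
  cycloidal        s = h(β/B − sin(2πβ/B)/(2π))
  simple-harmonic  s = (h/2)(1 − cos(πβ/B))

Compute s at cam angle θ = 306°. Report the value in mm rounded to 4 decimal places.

seg 1 [0°–242°] uniform, h=27: full span → s += 27 → s = 27.0000
seg 2 [242°–263°] cycloidal, h=12: full span → s += 12 → s = 39.0000
seg 3 [263°–360°] simple-harmonic, h=-28: θ=306° here. β=43, B=97. -28/2·(1 − cos(π·0.4433)) = -11.5193 → s = 27.4807

27.4807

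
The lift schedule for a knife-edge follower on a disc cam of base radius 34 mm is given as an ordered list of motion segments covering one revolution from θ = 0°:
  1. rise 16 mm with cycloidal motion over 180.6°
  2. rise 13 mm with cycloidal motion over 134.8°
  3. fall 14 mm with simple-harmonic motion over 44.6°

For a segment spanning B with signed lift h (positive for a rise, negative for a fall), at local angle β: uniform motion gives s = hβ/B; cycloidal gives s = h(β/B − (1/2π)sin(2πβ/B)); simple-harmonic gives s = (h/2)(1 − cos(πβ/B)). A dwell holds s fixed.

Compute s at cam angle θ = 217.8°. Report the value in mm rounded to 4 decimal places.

seg 1 [0°–180.6°] cycloidal, h=16: full span → s += 16 → s = 16.0000
seg 2 [180.6°–315.4°] cycloidal, h=13: θ=217.8° here. β=37.2, B=134.8. 13·(0.2760 − sin(2π·0.2760)/(2π)) = 1.5460 → s = 17.5460

17.5460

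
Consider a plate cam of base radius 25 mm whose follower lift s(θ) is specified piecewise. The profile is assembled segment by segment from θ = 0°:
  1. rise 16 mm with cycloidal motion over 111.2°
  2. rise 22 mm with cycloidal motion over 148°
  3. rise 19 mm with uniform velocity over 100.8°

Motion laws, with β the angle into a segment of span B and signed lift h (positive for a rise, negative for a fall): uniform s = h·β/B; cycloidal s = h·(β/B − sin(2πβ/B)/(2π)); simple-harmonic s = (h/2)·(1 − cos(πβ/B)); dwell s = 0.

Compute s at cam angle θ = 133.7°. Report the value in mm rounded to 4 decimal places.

seg 1 [0°–111.2°] cycloidal, h=16: full span → s += 16 → s = 16.0000
seg 2 [111.2°–259.2°] cycloidal, h=22: θ=133.7° here. β=22.5, B=148. 22·(0.1520 − sin(2π·0.1520)/(2π)) = 0.4859 → s = 16.4859

16.4859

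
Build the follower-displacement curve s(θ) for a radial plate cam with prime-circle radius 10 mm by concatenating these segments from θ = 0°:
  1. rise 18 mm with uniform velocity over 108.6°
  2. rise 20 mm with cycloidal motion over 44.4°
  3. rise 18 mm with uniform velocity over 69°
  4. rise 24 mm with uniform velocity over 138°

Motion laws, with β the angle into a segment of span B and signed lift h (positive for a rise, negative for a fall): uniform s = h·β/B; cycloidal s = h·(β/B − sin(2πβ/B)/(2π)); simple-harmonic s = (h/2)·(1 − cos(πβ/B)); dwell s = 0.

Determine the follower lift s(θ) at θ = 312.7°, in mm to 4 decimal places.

seg 1 [0°–108.6°] uniform, h=18: full span → s += 18 → s = 18.0000
seg 2 [108.6°–153°] cycloidal, h=20: full span → s += 20 → s = 38.0000
seg 3 [153°–222°] uniform, h=18: full span → s += 18 → s = 56.0000
seg 4 [222°–360°] uniform, h=24: θ=312.7° here. β=90.7, B=138. 24·90.7/138 = 15.7739 → s = 71.7739

71.7739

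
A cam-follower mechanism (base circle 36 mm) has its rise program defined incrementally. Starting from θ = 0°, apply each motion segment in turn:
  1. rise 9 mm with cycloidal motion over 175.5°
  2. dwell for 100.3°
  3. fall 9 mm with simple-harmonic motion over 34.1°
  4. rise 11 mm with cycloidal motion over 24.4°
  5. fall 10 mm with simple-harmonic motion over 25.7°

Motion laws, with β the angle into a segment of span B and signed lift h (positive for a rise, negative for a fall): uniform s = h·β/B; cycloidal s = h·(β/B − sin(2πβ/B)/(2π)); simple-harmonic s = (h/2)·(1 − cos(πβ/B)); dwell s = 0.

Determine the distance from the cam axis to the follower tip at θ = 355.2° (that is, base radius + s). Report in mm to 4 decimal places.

seg 1 [0°–175.5°] cycloidal, h=9: full span → s += 9 → s = 9.0000
seg 2 [175.5°–275.8°] dwell: s stays 9.0000
seg 3 [275.8°–309.9°] simple-harmonic, h=-9: full span → s += -9 → s = 0.0000
seg 4 [309.9°–334.3°] cycloidal, h=11: full span → s += 11 → s = 11.0000
seg 5 [334.3°–360°] simple-harmonic, h=-10: θ=355.2° here. β=20.9, B=25.7. -10/2·(1 − cos(π·0.8132)) = -9.1637 → s = 1.8363
radial distance = base radius + s = 36 + 1.8363 = 37.8363

37.8363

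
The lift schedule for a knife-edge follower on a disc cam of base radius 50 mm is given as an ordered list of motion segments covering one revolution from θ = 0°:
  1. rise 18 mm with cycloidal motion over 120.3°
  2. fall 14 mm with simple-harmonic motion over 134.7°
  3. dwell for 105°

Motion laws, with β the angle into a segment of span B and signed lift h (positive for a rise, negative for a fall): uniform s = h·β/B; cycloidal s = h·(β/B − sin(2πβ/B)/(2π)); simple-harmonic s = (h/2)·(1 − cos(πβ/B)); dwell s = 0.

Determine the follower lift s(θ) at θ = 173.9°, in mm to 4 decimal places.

seg 1 [0°–120.3°] cycloidal, h=18: full span → s += 18 → s = 18.0000
seg 2 [120.3°–255°] simple-harmonic, h=-14: θ=173.9° here. β=53.6, B=134.7. -14/2·(1 − cos(π·0.3979)) = -4.7935 → s = 13.2065

13.2065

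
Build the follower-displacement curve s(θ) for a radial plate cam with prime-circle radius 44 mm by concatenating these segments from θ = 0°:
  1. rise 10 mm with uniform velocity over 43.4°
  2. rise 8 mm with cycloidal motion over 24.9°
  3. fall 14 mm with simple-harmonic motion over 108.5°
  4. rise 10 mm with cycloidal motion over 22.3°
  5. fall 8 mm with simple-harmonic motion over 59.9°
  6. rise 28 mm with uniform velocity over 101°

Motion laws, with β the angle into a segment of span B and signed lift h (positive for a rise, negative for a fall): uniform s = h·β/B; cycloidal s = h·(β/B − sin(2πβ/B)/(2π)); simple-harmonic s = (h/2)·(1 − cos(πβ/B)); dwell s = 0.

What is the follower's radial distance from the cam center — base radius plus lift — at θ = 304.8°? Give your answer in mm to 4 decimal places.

seg 1 [0°–43.4°] uniform, h=10: full span → s += 10 → s = 10.0000
seg 2 [43.4°–68.3°] cycloidal, h=8: full span → s += 8 → s = 18.0000
seg 3 [68.3°–176.8°] simple-harmonic, h=-14: full span → s += -14 → s = 4.0000
seg 4 [176.8°–199.1°] cycloidal, h=10: full span → s += 10 → s = 14.0000
seg 5 [199.1°–259°] simple-harmonic, h=-8: full span → s += -8 → s = 6.0000
seg 6 [259°–360°] uniform, h=28: θ=304.8° here. β=45.8, B=101. 28·45.8/101 = 12.6970 → s = 18.6970
radial distance = base radius + s = 44 + 18.6970 = 62.6970

62.6970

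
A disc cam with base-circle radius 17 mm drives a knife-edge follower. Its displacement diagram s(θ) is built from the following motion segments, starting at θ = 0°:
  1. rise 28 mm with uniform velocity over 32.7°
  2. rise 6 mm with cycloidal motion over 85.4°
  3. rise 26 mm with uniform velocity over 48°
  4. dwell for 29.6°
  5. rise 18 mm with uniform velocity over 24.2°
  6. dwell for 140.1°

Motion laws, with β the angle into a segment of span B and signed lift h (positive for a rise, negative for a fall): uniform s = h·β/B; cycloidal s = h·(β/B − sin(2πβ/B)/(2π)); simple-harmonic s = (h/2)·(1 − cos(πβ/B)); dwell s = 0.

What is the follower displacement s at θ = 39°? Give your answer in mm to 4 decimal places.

seg 1 [0°–32.7°] uniform, h=28: full span → s += 28 → s = 28.0000
seg 2 [32.7°–118.1°] cycloidal, h=6: θ=39° here. β=6.3, B=85.4. 6·(0.0738 − sin(2π·0.0738)/(2π)) = 0.0157 → s = 28.0157

28.0157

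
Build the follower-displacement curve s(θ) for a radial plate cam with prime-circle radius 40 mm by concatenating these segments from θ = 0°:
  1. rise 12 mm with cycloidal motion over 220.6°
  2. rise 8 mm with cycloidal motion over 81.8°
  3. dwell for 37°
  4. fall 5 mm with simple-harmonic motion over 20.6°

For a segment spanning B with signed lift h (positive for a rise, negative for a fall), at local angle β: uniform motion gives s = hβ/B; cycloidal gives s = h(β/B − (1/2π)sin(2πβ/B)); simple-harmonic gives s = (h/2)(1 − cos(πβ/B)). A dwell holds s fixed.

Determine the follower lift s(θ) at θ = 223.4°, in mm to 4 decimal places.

seg 1 [0°–220.6°] cycloidal, h=12: full span → s += 12 → s = 12.0000
seg 2 [220.6°–302.4°] cycloidal, h=8: θ=223.4° here. β=2.8, B=81.8. 8·(0.0342 − sin(2π·0.0342)/(2π)) = 0.0021 → s = 12.0021

12.0021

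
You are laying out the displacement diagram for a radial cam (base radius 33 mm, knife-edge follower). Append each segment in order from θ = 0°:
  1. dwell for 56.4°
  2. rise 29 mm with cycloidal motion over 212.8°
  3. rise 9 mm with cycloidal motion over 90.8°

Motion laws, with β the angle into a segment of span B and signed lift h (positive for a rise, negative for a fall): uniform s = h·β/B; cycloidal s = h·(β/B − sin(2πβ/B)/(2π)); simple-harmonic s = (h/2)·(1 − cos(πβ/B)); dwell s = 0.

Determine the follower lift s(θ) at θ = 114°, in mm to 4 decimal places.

seg 1 [0°–56.4°] dwell: s stays 0.0000
seg 2 [56.4°–269.2°] cycloidal, h=29: θ=114° here. β=57.6, B=212.8. 29·(0.2707 − sin(2π·0.2707)/(2π)) = 3.2730 → s = 3.2730

3.2730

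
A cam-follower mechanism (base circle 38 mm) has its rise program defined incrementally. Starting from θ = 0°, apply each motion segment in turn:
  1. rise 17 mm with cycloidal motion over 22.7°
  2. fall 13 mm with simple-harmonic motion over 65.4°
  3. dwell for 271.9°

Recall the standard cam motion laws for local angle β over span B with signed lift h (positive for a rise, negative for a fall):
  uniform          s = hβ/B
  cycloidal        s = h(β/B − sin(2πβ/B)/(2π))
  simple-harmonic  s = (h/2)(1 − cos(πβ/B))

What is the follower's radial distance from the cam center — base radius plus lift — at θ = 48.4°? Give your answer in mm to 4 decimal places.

seg 1 [0°–22.7°] cycloidal, h=17: full span → s += 17 → s = 17.0000
seg 2 [22.7°–88.1°] simple-harmonic, h=-13: θ=48.4° here. β=25.7, B=65.4. -13/2·(1 − cos(π·0.3930)) = -4.3553 → s = 12.6447
radial distance = base radius + s = 38 + 12.6447 = 50.6447

50.6447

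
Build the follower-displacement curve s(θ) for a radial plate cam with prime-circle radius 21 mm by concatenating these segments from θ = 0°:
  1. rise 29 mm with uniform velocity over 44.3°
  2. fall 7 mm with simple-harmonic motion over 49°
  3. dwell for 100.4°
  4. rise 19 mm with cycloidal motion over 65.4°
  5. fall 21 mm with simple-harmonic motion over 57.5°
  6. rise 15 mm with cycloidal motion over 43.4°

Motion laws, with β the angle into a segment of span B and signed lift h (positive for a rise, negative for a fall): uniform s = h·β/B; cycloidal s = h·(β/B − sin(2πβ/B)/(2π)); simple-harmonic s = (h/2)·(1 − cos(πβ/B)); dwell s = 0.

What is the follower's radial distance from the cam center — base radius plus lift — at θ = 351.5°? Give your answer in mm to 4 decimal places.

seg 1 [0°–44.3°] uniform, h=29: full span → s += 29 → s = 29.0000
seg 2 [44.3°–93.3°] simple-harmonic, h=-7: full span → s += -7 → s = 22.0000
seg 3 [93.3°–193.7°] dwell: s stays 22.0000
seg 4 [193.7°–259.1°] cycloidal, h=19: full span → s += 19 → s = 41.0000
seg 5 [259.1°–316.6°] simple-harmonic, h=-21: full span → s += -21 → s = 20.0000
seg 6 [316.6°–360°] cycloidal, h=15: θ=351.5° here. β=34.9, B=43.4. 15·(0.8041 − sin(2π·0.8041)/(2π)) = 14.3127 → s = 34.3127
radial distance = base radius + s = 21 + 34.3127 = 55.3127

55.3127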